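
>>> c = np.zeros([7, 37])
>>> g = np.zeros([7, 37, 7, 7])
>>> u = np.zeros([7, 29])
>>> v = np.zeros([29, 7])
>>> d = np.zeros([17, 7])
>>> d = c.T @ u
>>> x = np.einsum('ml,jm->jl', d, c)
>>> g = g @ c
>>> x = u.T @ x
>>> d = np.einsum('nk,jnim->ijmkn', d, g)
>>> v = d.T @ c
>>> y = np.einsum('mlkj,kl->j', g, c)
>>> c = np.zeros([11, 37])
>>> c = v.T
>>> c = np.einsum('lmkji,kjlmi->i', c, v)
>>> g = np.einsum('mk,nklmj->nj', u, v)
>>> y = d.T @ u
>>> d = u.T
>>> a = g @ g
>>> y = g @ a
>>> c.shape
(37,)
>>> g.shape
(37, 37)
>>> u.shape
(7, 29)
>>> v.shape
(37, 29, 37, 7, 37)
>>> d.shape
(29, 7)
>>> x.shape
(29, 29)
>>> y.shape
(37, 37)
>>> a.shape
(37, 37)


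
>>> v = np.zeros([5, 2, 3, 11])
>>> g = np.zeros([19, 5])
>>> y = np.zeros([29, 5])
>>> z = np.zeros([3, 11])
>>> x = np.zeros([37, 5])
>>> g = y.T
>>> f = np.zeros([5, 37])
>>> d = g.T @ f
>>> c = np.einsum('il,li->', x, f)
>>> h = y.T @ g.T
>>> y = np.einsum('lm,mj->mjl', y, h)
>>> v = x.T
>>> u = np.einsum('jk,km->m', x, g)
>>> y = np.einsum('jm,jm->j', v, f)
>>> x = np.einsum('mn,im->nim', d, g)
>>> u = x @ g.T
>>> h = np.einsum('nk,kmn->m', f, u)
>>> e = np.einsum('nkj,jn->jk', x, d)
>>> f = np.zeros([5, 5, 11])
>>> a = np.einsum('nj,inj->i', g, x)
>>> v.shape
(5, 37)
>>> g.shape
(5, 29)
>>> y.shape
(5,)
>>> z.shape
(3, 11)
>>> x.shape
(37, 5, 29)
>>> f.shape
(5, 5, 11)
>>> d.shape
(29, 37)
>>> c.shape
()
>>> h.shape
(5,)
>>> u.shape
(37, 5, 5)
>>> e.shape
(29, 5)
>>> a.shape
(37,)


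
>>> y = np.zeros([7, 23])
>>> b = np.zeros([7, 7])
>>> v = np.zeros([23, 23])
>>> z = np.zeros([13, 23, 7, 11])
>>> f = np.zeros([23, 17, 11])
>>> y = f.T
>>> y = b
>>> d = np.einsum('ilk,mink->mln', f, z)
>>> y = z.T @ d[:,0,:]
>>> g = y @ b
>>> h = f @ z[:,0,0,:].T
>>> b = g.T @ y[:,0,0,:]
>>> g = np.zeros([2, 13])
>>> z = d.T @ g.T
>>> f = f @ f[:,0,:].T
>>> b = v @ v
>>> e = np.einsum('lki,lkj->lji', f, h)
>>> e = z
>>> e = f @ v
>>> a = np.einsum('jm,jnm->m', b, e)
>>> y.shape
(11, 7, 23, 7)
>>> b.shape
(23, 23)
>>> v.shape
(23, 23)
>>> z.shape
(7, 17, 2)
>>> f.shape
(23, 17, 23)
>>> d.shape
(13, 17, 7)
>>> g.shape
(2, 13)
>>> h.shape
(23, 17, 13)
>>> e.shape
(23, 17, 23)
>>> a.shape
(23,)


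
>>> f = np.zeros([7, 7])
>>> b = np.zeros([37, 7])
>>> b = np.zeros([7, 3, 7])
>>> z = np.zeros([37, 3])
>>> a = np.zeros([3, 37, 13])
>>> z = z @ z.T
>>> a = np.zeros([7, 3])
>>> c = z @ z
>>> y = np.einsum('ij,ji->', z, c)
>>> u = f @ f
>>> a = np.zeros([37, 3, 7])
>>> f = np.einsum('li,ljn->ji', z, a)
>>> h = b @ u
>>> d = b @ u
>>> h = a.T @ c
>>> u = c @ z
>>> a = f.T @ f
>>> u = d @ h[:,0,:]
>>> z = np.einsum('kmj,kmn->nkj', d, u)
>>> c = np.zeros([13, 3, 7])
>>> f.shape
(3, 37)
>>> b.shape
(7, 3, 7)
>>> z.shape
(37, 7, 7)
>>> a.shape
(37, 37)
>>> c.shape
(13, 3, 7)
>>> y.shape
()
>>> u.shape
(7, 3, 37)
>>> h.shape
(7, 3, 37)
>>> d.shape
(7, 3, 7)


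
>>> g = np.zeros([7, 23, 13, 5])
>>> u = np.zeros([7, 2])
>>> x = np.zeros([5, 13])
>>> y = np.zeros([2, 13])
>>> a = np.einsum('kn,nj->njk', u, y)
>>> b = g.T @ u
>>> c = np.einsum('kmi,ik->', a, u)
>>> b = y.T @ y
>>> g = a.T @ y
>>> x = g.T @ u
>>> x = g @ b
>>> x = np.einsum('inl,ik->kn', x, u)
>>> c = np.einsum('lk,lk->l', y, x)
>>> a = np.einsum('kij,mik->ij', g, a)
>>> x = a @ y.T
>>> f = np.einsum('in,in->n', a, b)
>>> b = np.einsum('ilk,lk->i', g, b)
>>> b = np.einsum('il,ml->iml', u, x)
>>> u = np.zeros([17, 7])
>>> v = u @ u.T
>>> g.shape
(7, 13, 13)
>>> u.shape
(17, 7)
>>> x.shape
(13, 2)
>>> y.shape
(2, 13)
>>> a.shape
(13, 13)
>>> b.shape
(7, 13, 2)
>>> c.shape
(2,)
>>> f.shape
(13,)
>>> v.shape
(17, 17)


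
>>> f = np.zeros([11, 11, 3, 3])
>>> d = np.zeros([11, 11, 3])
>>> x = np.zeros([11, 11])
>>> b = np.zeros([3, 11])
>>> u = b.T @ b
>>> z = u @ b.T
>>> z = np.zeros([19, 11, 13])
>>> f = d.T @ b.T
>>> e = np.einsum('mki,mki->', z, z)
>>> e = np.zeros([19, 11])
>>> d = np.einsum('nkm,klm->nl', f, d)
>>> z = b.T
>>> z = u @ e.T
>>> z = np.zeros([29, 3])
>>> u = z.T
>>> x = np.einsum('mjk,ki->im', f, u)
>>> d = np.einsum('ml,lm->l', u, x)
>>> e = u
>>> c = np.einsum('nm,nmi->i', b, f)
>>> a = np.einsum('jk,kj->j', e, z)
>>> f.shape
(3, 11, 3)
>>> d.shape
(29,)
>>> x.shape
(29, 3)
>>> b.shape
(3, 11)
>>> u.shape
(3, 29)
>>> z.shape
(29, 3)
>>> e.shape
(3, 29)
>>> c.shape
(3,)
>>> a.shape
(3,)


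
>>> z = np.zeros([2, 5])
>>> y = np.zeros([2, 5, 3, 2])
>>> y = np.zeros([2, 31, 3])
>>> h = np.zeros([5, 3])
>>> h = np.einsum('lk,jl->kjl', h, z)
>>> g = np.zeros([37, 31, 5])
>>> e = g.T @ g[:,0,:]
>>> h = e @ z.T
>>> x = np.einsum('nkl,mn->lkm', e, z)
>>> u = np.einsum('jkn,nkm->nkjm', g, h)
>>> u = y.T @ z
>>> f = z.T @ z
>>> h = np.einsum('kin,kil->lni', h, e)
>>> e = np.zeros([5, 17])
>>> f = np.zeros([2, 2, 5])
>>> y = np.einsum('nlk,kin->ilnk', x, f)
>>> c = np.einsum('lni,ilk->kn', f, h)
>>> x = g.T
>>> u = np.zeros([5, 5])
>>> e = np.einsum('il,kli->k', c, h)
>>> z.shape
(2, 5)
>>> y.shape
(2, 31, 5, 2)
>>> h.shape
(5, 2, 31)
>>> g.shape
(37, 31, 5)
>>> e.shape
(5,)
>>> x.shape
(5, 31, 37)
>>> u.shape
(5, 5)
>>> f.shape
(2, 2, 5)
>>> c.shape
(31, 2)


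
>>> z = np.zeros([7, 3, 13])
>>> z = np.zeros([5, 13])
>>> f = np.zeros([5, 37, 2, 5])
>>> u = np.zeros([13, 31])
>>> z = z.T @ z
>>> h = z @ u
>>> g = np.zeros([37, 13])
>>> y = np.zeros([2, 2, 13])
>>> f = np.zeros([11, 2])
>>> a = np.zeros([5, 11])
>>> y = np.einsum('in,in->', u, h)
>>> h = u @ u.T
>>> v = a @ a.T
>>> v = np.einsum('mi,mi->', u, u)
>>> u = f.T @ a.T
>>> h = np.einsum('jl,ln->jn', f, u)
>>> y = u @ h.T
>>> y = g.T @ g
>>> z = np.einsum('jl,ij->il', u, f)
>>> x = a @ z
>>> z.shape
(11, 5)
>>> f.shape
(11, 2)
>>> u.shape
(2, 5)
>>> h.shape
(11, 5)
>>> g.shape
(37, 13)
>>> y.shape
(13, 13)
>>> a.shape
(5, 11)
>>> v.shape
()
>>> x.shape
(5, 5)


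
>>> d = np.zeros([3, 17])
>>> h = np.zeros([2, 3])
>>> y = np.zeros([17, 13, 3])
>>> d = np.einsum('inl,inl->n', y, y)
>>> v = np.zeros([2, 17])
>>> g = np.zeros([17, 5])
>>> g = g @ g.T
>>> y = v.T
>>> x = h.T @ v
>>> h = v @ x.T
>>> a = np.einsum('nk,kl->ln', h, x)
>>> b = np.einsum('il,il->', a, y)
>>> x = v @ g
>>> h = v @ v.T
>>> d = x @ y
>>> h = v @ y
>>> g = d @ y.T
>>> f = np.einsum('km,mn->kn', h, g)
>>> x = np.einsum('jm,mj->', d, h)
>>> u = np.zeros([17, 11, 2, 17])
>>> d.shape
(2, 2)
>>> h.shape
(2, 2)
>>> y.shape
(17, 2)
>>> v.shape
(2, 17)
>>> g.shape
(2, 17)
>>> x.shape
()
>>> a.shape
(17, 2)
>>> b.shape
()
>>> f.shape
(2, 17)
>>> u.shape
(17, 11, 2, 17)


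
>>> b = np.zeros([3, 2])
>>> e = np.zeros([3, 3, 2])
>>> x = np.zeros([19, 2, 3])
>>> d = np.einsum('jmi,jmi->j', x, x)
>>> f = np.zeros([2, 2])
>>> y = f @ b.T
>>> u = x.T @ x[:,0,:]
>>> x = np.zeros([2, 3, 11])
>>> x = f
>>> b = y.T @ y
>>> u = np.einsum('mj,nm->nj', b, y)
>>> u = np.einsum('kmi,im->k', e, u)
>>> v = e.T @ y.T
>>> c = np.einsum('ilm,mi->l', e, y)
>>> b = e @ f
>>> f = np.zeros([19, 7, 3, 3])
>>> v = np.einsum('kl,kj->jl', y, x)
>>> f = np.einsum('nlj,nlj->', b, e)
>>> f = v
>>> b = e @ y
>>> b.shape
(3, 3, 3)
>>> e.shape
(3, 3, 2)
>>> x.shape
(2, 2)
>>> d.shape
(19,)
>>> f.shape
(2, 3)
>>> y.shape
(2, 3)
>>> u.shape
(3,)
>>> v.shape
(2, 3)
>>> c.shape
(3,)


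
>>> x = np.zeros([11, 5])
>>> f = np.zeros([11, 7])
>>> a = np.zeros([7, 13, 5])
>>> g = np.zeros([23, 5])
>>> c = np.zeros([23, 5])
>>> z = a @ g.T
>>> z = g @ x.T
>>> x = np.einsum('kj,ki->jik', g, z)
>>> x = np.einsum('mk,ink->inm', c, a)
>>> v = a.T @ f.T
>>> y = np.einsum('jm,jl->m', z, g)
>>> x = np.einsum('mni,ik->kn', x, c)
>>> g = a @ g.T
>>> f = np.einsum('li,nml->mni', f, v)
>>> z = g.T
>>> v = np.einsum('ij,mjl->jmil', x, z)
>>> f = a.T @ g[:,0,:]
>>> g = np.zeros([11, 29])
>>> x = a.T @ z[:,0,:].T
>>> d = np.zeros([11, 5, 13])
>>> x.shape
(5, 13, 23)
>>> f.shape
(5, 13, 23)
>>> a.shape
(7, 13, 5)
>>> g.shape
(11, 29)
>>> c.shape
(23, 5)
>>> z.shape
(23, 13, 7)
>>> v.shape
(13, 23, 5, 7)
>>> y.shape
(11,)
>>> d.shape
(11, 5, 13)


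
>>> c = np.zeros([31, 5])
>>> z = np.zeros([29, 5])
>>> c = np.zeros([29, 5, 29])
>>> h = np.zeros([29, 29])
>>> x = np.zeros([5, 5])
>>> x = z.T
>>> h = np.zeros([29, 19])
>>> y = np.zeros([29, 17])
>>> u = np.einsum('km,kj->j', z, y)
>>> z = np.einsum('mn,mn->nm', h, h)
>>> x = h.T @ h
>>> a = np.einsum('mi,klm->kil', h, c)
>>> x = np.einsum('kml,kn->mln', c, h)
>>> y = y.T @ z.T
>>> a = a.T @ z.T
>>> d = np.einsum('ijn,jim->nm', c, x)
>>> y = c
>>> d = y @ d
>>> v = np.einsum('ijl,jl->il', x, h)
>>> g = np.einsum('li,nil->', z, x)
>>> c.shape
(29, 5, 29)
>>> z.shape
(19, 29)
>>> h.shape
(29, 19)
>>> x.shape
(5, 29, 19)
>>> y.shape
(29, 5, 29)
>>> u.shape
(17,)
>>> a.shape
(5, 19, 19)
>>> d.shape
(29, 5, 19)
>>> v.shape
(5, 19)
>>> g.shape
()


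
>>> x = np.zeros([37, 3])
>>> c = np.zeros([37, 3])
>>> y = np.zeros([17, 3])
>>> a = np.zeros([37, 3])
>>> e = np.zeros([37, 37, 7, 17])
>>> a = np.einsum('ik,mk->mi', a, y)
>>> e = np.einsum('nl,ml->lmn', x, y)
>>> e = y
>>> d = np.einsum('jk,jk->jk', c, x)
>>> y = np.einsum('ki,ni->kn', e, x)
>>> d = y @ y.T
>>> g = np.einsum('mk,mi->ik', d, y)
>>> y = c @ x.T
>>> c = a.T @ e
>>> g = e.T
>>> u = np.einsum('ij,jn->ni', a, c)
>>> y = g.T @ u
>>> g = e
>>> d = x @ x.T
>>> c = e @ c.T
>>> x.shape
(37, 3)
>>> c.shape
(17, 37)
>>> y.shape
(17, 17)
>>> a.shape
(17, 37)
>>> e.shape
(17, 3)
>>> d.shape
(37, 37)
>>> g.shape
(17, 3)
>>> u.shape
(3, 17)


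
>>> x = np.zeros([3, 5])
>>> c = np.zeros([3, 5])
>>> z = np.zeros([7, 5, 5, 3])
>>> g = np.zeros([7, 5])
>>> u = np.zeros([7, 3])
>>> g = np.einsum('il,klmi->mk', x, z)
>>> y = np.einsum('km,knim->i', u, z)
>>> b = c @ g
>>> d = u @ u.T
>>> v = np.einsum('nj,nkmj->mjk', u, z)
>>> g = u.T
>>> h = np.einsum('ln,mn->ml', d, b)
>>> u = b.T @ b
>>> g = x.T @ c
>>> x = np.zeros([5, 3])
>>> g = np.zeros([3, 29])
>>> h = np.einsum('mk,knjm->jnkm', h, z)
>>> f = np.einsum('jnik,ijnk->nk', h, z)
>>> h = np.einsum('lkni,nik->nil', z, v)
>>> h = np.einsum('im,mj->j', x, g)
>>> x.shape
(5, 3)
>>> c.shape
(3, 5)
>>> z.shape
(7, 5, 5, 3)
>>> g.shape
(3, 29)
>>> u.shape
(7, 7)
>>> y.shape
(5,)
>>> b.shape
(3, 7)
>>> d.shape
(7, 7)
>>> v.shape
(5, 3, 5)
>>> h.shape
(29,)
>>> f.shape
(5, 3)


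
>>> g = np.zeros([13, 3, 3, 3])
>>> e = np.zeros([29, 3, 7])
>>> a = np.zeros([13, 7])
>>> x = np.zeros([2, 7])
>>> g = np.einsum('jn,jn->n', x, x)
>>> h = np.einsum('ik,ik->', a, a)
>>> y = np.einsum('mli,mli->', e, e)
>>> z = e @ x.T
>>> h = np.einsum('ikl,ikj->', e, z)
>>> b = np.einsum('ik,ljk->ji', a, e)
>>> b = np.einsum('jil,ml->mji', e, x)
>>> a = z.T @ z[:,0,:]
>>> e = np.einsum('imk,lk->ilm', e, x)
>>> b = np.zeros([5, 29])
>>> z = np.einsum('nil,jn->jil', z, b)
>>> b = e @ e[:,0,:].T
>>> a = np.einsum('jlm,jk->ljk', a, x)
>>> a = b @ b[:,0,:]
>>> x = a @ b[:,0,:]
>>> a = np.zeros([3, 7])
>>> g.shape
(7,)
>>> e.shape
(29, 2, 3)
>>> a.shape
(3, 7)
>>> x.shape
(29, 2, 29)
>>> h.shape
()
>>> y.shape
()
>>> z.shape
(5, 3, 2)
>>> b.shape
(29, 2, 29)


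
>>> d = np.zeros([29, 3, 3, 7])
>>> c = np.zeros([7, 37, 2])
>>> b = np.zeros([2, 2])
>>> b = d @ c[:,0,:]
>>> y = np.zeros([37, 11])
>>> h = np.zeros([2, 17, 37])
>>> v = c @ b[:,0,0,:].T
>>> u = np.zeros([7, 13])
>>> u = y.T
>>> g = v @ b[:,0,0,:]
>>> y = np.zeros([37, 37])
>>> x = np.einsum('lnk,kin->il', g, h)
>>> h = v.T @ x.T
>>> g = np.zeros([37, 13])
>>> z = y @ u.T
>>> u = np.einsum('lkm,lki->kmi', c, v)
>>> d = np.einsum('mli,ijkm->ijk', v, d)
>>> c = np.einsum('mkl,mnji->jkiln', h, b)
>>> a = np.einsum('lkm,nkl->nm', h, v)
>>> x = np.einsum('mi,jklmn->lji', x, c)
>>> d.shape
(29, 3, 3)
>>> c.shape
(3, 37, 2, 17, 3)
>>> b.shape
(29, 3, 3, 2)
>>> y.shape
(37, 37)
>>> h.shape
(29, 37, 17)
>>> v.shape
(7, 37, 29)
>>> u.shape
(37, 2, 29)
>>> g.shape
(37, 13)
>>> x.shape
(2, 3, 7)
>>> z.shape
(37, 11)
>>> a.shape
(7, 17)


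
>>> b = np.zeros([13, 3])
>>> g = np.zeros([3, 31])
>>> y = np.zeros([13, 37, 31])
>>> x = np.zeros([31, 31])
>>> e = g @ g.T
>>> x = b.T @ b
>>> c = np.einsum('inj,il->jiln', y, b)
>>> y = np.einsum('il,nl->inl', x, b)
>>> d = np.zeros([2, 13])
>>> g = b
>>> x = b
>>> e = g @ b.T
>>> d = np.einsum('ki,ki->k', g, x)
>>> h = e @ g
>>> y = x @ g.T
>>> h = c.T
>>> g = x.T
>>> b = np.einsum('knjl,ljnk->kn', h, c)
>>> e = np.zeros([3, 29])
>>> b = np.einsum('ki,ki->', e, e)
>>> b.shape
()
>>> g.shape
(3, 13)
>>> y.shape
(13, 13)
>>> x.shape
(13, 3)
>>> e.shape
(3, 29)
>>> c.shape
(31, 13, 3, 37)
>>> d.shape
(13,)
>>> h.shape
(37, 3, 13, 31)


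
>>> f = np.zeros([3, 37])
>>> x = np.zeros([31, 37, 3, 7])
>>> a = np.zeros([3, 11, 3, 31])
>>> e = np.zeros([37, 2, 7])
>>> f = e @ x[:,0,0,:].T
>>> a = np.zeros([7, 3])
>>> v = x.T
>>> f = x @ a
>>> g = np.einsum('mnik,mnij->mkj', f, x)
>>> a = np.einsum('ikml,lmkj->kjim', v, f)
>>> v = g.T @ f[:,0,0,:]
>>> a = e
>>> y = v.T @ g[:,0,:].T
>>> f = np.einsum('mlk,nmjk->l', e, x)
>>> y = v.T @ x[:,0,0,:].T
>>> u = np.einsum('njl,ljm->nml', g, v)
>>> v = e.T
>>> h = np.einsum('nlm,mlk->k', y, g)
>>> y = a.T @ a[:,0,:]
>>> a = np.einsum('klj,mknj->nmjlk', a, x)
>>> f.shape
(2,)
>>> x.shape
(31, 37, 3, 7)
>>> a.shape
(3, 31, 7, 2, 37)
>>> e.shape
(37, 2, 7)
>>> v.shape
(7, 2, 37)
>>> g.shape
(31, 3, 7)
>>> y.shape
(7, 2, 7)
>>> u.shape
(31, 3, 7)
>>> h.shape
(7,)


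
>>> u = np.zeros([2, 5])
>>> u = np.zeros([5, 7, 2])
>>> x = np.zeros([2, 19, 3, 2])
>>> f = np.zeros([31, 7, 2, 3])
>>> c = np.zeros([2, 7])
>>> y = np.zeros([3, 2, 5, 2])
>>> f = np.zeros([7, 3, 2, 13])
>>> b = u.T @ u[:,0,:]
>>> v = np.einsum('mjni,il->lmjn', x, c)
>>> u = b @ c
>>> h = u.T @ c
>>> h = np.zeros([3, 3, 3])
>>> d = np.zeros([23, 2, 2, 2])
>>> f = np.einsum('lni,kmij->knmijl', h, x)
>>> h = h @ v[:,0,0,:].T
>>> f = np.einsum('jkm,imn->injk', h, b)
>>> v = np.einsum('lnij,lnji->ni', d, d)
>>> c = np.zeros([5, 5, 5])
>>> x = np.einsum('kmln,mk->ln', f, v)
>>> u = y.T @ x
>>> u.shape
(2, 5, 2, 3)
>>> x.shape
(3, 3)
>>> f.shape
(2, 2, 3, 3)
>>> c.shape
(5, 5, 5)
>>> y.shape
(3, 2, 5, 2)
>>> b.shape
(2, 7, 2)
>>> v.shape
(2, 2)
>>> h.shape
(3, 3, 7)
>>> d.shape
(23, 2, 2, 2)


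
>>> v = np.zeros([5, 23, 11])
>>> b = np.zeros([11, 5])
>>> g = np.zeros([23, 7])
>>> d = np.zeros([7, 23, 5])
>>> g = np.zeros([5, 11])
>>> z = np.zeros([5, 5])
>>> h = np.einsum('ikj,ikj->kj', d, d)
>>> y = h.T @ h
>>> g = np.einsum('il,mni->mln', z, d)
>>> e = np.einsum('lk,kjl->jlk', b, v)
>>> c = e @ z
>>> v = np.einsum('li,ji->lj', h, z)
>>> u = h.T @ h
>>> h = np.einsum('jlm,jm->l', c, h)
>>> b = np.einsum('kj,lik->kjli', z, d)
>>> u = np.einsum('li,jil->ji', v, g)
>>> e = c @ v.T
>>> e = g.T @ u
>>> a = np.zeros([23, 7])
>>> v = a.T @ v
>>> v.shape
(7, 5)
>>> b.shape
(5, 5, 7, 23)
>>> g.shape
(7, 5, 23)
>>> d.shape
(7, 23, 5)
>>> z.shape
(5, 5)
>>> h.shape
(11,)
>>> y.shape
(5, 5)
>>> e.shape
(23, 5, 5)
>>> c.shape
(23, 11, 5)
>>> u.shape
(7, 5)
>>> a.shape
(23, 7)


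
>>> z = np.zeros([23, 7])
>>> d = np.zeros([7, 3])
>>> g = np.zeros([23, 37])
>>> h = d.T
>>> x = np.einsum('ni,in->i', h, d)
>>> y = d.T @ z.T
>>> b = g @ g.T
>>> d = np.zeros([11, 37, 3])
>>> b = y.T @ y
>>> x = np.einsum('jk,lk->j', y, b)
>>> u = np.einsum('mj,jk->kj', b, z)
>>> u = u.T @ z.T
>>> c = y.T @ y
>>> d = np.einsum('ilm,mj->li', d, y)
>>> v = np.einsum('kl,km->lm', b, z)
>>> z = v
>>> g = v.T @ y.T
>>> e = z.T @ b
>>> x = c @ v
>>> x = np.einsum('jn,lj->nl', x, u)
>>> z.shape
(23, 7)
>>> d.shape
(37, 11)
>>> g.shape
(7, 3)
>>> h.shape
(3, 7)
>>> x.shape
(7, 23)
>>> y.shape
(3, 23)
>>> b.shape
(23, 23)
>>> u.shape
(23, 23)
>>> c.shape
(23, 23)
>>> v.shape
(23, 7)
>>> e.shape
(7, 23)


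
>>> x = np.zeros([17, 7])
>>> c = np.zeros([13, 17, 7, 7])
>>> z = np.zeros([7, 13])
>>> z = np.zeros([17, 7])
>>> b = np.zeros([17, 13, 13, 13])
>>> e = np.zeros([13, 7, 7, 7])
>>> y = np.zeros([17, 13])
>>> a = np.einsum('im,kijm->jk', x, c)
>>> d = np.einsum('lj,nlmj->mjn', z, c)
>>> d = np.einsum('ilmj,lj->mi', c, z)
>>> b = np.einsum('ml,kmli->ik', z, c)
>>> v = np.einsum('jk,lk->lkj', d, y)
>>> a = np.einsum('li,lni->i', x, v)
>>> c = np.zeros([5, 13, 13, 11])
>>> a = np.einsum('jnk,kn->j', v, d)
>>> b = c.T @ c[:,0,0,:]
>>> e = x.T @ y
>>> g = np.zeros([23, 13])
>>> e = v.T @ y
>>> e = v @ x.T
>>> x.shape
(17, 7)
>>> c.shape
(5, 13, 13, 11)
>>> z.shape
(17, 7)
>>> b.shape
(11, 13, 13, 11)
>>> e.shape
(17, 13, 17)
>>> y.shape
(17, 13)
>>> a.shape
(17,)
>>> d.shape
(7, 13)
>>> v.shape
(17, 13, 7)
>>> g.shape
(23, 13)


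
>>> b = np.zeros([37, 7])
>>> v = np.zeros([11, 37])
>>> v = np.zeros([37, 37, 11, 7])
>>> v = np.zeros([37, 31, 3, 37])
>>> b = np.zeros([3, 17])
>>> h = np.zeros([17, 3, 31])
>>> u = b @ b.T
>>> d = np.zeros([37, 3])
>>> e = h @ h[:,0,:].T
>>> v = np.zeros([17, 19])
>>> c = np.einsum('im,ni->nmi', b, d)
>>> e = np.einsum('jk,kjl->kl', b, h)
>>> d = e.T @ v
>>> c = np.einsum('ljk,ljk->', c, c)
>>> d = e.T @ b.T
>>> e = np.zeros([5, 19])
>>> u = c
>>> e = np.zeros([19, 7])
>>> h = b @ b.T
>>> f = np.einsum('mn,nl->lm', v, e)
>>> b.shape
(3, 17)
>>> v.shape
(17, 19)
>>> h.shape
(3, 3)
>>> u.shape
()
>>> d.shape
(31, 3)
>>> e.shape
(19, 7)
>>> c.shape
()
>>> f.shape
(7, 17)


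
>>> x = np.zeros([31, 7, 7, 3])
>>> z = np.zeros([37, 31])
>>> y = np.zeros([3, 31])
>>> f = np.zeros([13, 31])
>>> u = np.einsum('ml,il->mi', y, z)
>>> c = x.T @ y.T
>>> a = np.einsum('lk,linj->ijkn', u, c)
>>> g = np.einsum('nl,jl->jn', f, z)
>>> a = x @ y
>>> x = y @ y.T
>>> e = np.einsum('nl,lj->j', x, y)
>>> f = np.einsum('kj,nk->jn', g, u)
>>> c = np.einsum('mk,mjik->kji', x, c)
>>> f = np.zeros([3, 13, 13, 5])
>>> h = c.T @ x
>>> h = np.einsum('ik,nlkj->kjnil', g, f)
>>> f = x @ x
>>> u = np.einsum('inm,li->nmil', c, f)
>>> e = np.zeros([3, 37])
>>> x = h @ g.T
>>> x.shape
(13, 5, 3, 37, 37)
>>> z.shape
(37, 31)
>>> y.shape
(3, 31)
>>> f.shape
(3, 3)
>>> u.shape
(7, 7, 3, 3)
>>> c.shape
(3, 7, 7)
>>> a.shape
(31, 7, 7, 31)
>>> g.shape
(37, 13)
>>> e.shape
(3, 37)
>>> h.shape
(13, 5, 3, 37, 13)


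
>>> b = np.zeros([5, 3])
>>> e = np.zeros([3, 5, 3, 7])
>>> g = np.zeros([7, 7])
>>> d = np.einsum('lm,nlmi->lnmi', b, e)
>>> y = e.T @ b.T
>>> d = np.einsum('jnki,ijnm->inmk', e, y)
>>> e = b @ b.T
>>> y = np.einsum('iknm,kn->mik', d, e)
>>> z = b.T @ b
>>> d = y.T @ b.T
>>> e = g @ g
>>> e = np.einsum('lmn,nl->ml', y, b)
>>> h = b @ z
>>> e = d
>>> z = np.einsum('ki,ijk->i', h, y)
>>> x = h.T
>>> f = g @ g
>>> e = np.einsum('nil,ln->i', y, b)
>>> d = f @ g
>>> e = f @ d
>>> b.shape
(5, 3)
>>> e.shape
(7, 7)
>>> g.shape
(7, 7)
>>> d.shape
(7, 7)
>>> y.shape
(3, 7, 5)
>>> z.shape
(3,)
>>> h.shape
(5, 3)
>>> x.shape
(3, 5)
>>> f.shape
(7, 7)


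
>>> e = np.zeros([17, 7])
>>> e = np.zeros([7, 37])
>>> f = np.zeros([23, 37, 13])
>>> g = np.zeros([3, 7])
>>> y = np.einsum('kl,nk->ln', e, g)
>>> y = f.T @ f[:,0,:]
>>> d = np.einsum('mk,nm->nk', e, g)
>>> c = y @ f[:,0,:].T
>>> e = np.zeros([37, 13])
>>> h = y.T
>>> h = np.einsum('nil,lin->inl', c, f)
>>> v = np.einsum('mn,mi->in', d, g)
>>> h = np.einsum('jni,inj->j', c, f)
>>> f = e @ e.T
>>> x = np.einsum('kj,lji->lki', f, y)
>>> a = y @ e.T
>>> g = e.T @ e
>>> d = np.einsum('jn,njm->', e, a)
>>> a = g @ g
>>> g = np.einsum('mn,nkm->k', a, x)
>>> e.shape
(37, 13)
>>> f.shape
(37, 37)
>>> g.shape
(37,)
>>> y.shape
(13, 37, 13)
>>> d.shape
()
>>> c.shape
(13, 37, 23)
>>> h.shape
(13,)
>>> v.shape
(7, 37)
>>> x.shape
(13, 37, 13)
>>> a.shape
(13, 13)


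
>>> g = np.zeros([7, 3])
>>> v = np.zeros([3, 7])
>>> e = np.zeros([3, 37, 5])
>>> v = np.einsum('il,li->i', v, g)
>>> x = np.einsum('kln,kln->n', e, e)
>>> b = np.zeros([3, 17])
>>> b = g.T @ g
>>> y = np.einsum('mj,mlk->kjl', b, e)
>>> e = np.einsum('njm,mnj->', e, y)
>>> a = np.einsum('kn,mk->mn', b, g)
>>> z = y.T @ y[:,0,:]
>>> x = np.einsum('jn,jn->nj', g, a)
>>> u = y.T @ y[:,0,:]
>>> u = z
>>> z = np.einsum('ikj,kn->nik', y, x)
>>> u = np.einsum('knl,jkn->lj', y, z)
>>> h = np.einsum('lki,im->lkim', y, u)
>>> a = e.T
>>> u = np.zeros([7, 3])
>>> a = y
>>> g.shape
(7, 3)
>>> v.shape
(3,)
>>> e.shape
()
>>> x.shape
(3, 7)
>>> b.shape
(3, 3)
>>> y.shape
(5, 3, 37)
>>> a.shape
(5, 3, 37)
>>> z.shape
(7, 5, 3)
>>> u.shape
(7, 3)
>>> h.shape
(5, 3, 37, 7)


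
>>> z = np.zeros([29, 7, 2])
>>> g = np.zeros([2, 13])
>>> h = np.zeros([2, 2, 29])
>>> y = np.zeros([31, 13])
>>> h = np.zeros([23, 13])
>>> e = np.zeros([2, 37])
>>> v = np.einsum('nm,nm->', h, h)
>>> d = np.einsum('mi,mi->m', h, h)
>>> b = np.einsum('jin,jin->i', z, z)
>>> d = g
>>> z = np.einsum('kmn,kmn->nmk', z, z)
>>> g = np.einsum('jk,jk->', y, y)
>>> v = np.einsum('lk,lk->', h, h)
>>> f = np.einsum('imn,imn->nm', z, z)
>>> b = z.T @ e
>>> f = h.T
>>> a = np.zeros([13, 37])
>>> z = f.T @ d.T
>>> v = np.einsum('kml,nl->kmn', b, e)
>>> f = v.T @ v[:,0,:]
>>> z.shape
(23, 2)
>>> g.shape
()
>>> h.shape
(23, 13)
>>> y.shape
(31, 13)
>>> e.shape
(2, 37)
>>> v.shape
(29, 7, 2)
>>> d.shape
(2, 13)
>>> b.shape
(29, 7, 37)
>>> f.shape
(2, 7, 2)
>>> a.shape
(13, 37)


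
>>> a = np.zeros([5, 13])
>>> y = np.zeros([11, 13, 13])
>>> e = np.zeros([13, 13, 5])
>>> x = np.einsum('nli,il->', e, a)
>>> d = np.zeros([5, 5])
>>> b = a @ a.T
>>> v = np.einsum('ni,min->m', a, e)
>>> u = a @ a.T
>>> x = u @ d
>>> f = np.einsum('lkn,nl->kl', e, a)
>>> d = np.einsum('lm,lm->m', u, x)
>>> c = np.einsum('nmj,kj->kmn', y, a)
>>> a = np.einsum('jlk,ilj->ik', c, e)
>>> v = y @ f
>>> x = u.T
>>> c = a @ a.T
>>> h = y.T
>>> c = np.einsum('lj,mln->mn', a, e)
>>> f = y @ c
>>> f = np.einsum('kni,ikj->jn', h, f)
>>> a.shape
(13, 11)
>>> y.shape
(11, 13, 13)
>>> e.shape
(13, 13, 5)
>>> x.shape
(5, 5)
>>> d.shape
(5,)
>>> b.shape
(5, 5)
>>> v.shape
(11, 13, 13)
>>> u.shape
(5, 5)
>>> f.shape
(5, 13)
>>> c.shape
(13, 5)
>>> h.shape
(13, 13, 11)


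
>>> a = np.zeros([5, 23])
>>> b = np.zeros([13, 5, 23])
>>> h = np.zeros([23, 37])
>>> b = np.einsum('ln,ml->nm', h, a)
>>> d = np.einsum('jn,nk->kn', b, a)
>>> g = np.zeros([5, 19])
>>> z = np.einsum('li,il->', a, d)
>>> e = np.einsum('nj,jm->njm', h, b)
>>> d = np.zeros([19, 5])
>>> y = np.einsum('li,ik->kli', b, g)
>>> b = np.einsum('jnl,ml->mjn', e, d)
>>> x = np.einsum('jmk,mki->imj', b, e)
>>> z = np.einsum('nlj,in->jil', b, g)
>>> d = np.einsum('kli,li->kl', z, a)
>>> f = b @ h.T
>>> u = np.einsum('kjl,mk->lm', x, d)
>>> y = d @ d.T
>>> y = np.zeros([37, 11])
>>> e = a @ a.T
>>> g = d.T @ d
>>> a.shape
(5, 23)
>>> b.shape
(19, 23, 37)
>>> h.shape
(23, 37)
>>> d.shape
(37, 5)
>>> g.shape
(5, 5)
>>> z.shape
(37, 5, 23)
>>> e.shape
(5, 5)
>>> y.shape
(37, 11)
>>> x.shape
(5, 23, 19)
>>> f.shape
(19, 23, 23)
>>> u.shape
(19, 37)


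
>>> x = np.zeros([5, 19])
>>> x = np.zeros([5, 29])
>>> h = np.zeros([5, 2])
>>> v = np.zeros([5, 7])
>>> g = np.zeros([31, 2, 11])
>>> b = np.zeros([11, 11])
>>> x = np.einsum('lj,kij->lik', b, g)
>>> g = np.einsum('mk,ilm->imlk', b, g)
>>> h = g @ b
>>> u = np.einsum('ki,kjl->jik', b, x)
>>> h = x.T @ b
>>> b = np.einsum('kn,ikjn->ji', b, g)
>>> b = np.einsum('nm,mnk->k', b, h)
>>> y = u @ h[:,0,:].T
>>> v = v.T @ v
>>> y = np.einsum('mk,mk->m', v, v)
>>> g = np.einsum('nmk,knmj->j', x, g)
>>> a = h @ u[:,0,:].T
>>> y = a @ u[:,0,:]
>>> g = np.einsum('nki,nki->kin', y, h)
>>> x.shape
(11, 2, 31)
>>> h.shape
(31, 2, 11)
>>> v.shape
(7, 7)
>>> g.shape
(2, 11, 31)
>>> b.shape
(11,)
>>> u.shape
(2, 11, 11)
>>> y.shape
(31, 2, 11)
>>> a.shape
(31, 2, 2)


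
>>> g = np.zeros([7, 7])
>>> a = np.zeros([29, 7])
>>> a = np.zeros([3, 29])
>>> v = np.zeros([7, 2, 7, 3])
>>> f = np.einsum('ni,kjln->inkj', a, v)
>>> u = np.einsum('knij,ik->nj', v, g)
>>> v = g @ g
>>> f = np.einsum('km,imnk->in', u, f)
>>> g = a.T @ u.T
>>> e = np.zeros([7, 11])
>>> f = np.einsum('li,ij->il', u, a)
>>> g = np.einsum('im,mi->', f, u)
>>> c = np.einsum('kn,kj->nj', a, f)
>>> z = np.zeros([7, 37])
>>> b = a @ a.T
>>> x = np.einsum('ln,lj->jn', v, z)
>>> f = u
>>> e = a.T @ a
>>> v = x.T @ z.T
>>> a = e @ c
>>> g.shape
()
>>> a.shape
(29, 2)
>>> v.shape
(7, 7)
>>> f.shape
(2, 3)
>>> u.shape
(2, 3)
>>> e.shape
(29, 29)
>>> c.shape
(29, 2)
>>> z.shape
(7, 37)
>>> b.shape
(3, 3)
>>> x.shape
(37, 7)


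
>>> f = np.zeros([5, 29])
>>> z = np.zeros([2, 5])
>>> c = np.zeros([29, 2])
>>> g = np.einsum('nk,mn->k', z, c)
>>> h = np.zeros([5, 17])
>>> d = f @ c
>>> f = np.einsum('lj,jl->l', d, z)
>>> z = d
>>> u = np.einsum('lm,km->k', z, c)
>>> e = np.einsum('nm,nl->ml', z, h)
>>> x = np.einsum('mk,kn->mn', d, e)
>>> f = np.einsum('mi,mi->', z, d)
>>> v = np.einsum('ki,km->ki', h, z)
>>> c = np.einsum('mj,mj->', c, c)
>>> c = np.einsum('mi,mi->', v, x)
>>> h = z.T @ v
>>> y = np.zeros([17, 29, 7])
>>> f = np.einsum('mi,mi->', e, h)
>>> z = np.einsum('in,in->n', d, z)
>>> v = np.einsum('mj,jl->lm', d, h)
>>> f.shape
()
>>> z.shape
(2,)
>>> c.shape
()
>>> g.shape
(5,)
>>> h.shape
(2, 17)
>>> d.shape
(5, 2)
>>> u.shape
(29,)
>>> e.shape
(2, 17)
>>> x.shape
(5, 17)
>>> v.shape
(17, 5)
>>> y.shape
(17, 29, 7)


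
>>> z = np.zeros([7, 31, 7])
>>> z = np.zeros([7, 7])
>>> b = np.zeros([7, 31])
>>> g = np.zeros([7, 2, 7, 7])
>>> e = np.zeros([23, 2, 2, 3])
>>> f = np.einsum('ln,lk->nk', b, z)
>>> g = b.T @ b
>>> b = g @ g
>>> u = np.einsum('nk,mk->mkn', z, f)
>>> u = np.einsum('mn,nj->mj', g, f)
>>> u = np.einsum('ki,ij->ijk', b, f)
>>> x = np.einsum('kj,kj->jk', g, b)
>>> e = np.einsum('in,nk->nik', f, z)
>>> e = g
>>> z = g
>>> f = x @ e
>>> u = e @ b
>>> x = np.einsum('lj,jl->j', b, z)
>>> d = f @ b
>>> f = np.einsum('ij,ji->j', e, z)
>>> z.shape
(31, 31)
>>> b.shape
(31, 31)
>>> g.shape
(31, 31)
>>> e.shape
(31, 31)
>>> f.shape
(31,)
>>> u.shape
(31, 31)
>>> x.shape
(31,)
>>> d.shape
(31, 31)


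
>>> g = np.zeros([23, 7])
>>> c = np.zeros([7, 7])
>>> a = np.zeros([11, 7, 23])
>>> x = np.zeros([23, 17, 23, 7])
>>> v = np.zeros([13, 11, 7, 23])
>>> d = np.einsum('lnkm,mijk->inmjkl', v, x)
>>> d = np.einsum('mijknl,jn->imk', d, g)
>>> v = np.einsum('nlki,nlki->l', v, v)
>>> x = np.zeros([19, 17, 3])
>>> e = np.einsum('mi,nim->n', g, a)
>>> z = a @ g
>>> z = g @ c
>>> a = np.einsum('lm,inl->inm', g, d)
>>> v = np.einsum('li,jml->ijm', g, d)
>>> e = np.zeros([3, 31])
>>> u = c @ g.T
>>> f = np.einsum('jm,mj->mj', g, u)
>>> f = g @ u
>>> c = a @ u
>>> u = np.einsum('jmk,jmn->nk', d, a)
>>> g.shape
(23, 7)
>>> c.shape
(11, 17, 23)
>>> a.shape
(11, 17, 7)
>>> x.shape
(19, 17, 3)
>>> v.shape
(7, 11, 17)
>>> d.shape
(11, 17, 23)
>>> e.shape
(3, 31)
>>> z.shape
(23, 7)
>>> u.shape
(7, 23)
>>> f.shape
(23, 23)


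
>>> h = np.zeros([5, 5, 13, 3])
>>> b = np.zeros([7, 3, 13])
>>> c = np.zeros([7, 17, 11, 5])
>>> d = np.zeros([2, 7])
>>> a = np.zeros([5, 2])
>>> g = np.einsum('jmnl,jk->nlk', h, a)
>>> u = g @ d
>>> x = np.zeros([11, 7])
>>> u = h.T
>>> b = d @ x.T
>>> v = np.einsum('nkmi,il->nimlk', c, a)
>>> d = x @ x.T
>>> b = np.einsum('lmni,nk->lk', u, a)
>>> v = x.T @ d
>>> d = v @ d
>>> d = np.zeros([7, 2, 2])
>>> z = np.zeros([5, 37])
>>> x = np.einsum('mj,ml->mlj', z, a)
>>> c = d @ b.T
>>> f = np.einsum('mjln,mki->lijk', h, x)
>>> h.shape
(5, 5, 13, 3)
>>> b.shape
(3, 2)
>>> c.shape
(7, 2, 3)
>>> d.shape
(7, 2, 2)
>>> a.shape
(5, 2)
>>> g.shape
(13, 3, 2)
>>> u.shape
(3, 13, 5, 5)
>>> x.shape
(5, 2, 37)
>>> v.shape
(7, 11)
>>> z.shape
(5, 37)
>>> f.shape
(13, 37, 5, 2)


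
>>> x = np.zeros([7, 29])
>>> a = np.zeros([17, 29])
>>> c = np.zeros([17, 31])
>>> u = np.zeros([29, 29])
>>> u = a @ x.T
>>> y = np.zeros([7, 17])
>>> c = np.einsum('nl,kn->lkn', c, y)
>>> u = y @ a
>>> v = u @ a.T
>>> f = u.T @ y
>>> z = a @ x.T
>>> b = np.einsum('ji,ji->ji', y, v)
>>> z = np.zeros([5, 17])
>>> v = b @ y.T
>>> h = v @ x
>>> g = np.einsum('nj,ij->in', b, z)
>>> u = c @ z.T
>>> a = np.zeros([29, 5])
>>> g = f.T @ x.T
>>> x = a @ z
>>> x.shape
(29, 17)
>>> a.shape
(29, 5)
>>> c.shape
(31, 7, 17)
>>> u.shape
(31, 7, 5)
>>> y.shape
(7, 17)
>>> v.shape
(7, 7)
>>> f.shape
(29, 17)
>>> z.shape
(5, 17)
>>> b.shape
(7, 17)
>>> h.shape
(7, 29)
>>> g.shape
(17, 7)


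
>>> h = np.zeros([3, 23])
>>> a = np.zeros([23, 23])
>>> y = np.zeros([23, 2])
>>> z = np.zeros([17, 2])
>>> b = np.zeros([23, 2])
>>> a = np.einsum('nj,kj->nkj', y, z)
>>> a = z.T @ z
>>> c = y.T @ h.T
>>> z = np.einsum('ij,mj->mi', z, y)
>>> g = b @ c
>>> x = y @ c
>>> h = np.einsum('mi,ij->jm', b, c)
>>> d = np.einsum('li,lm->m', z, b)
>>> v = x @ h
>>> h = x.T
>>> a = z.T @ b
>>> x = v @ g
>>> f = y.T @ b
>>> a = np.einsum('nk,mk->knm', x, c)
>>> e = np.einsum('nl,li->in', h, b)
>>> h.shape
(3, 23)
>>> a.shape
(3, 23, 2)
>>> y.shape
(23, 2)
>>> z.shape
(23, 17)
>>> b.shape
(23, 2)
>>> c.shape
(2, 3)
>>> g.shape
(23, 3)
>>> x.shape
(23, 3)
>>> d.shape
(2,)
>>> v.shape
(23, 23)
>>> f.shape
(2, 2)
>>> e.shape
(2, 3)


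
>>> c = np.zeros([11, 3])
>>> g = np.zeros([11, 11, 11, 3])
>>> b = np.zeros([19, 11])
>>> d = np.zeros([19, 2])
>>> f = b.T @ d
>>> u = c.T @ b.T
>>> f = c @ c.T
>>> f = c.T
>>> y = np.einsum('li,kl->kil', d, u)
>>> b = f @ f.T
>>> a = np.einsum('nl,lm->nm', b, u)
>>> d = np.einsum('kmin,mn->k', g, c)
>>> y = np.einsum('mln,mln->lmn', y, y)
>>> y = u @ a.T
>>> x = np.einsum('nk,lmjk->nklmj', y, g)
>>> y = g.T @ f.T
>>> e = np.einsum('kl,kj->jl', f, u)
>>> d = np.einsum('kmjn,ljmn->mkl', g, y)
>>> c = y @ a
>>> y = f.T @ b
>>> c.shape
(3, 11, 11, 19)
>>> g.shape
(11, 11, 11, 3)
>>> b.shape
(3, 3)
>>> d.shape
(11, 11, 3)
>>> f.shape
(3, 11)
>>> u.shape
(3, 19)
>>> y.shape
(11, 3)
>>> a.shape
(3, 19)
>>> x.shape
(3, 3, 11, 11, 11)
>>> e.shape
(19, 11)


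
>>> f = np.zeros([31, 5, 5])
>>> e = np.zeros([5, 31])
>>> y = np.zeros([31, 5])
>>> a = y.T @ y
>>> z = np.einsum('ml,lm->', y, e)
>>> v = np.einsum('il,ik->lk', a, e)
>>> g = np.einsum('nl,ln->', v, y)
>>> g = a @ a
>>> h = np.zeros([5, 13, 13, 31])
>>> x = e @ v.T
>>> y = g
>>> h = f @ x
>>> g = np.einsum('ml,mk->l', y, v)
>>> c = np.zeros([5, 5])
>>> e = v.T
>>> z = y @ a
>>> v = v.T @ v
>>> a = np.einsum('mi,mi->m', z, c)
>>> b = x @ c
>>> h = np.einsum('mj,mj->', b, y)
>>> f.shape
(31, 5, 5)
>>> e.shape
(31, 5)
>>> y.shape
(5, 5)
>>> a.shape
(5,)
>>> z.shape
(5, 5)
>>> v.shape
(31, 31)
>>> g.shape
(5,)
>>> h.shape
()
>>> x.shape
(5, 5)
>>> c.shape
(5, 5)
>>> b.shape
(5, 5)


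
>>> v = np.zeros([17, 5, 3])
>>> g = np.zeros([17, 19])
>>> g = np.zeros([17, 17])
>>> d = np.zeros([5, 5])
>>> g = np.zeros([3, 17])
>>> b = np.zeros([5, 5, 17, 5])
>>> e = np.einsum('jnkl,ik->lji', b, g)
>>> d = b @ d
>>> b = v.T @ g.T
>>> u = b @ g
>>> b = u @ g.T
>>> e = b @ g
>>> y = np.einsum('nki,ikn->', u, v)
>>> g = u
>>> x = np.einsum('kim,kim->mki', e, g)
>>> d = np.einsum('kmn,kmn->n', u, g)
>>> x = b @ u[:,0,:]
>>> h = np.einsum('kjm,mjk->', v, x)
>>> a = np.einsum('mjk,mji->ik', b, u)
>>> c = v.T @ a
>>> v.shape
(17, 5, 3)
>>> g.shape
(3, 5, 17)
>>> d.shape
(17,)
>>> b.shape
(3, 5, 3)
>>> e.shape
(3, 5, 17)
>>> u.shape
(3, 5, 17)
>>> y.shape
()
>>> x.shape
(3, 5, 17)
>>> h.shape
()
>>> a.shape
(17, 3)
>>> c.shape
(3, 5, 3)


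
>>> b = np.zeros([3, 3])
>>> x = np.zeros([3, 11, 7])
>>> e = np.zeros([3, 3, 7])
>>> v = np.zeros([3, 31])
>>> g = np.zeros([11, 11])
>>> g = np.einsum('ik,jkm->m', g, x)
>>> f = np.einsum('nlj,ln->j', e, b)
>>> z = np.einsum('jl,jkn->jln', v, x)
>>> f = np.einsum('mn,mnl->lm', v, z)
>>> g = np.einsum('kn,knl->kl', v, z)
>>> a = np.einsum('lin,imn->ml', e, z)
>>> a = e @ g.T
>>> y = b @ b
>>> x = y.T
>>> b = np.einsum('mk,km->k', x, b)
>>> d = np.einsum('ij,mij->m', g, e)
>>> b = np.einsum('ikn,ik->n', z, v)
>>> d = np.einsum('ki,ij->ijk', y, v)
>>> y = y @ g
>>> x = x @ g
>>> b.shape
(7,)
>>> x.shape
(3, 7)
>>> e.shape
(3, 3, 7)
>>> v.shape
(3, 31)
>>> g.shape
(3, 7)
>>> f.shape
(7, 3)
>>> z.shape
(3, 31, 7)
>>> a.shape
(3, 3, 3)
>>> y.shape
(3, 7)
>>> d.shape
(3, 31, 3)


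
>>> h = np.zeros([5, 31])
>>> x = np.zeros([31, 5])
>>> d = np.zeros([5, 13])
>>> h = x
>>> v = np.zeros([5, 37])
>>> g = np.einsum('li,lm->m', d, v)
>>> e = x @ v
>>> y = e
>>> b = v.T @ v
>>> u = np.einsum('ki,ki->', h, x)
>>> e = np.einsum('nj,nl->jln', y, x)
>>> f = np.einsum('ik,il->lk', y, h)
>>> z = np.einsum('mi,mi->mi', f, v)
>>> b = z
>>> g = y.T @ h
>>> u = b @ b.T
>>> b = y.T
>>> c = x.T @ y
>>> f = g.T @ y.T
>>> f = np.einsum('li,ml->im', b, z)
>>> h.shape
(31, 5)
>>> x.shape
(31, 5)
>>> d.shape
(5, 13)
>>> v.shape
(5, 37)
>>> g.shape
(37, 5)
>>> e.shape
(37, 5, 31)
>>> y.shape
(31, 37)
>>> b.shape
(37, 31)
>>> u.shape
(5, 5)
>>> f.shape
(31, 5)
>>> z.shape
(5, 37)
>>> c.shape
(5, 37)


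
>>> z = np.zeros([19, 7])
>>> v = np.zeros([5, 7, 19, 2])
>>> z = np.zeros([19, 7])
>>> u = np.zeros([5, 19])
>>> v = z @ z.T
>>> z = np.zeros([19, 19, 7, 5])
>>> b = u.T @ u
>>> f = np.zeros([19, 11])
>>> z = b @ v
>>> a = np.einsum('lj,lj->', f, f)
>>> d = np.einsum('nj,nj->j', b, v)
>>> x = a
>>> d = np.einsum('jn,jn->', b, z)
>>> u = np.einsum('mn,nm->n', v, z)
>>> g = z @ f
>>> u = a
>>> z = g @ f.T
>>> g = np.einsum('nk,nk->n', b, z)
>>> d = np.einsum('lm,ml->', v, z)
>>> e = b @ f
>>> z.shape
(19, 19)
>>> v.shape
(19, 19)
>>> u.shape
()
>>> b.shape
(19, 19)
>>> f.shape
(19, 11)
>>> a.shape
()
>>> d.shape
()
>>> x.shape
()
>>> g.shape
(19,)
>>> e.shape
(19, 11)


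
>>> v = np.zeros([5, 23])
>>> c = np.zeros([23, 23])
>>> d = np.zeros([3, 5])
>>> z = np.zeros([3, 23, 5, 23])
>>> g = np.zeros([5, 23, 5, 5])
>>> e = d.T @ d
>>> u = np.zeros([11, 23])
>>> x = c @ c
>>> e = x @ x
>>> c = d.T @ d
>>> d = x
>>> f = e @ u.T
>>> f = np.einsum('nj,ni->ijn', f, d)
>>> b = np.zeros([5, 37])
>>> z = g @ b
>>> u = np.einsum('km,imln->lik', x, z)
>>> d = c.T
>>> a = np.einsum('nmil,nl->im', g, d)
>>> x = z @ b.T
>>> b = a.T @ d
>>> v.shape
(5, 23)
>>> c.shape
(5, 5)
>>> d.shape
(5, 5)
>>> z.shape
(5, 23, 5, 37)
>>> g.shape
(5, 23, 5, 5)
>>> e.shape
(23, 23)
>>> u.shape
(5, 5, 23)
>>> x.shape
(5, 23, 5, 5)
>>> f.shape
(23, 11, 23)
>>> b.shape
(23, 5)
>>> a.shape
(5, 23)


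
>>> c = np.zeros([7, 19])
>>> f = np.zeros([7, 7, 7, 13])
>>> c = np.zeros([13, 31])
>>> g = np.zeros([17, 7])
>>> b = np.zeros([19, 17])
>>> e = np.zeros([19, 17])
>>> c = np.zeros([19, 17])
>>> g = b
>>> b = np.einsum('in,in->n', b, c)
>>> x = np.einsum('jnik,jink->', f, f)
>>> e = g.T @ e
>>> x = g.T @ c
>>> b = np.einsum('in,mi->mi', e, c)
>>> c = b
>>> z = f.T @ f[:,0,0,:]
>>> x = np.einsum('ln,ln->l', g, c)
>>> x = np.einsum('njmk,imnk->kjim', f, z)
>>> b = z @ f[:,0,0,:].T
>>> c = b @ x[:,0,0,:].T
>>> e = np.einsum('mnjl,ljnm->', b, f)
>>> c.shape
(13, 7, 7, 13)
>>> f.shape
(7, 7, 7, 13)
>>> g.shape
(19, 17)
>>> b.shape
(13, 7, 7, 7)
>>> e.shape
()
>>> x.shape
(13, 7, 13, 7)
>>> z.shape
(13, 7, 7, 13)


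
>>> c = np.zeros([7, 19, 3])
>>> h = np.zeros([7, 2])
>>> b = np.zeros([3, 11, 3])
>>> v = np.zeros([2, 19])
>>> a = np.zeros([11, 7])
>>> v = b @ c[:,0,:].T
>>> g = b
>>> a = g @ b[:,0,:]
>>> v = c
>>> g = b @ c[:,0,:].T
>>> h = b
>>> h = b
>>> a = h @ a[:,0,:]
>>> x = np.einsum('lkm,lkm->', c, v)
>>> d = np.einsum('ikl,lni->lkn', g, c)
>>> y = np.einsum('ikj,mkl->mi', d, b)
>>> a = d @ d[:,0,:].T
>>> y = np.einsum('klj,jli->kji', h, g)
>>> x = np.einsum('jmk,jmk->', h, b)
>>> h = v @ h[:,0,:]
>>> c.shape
(7, 19, 3)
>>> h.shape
(7, 19, 3)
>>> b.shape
(3, 11, 3)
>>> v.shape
(7, 19, 3)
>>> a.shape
(7, 11, 7)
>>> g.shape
(3, 11, 7)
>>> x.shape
()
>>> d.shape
(7, 11, 19)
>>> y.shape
(3, 3, 7)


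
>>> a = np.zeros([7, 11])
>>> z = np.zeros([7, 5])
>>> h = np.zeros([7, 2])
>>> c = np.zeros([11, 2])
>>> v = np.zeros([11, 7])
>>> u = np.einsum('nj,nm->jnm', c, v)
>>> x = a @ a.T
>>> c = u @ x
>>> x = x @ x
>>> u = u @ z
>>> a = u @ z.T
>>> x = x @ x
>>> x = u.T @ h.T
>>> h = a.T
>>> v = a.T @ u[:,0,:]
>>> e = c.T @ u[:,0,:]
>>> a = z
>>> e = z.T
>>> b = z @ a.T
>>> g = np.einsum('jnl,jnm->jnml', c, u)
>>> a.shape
(7, 5)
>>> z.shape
(7, 5)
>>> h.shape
(7, 11, 2)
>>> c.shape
(2, 11, 7)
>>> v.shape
(7, 11, 5)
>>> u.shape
(2, 11, 5)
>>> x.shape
(5, 11, 7)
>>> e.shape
(5, 7)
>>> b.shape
(7, 7)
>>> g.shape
(2, 11, 5, 7)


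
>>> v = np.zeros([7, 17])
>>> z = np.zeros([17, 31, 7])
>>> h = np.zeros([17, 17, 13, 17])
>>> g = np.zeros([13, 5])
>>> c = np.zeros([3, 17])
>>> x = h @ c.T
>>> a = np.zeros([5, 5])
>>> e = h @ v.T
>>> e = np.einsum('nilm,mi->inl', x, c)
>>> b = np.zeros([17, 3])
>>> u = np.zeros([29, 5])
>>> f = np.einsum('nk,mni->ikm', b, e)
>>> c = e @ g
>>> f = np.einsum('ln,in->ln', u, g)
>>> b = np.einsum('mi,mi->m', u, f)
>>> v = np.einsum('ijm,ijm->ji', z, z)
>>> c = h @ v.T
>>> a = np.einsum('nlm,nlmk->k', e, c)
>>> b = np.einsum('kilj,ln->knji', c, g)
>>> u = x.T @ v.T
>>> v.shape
(31, 17)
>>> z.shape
(17, 31, 7)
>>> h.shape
(17, 17, 13, 17)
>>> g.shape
(13, 5)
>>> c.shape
(17, 17, 13, 31)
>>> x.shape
(17, 17, 13, 3)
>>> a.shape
(31,)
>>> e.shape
(17, 17, 13)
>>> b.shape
(17, 5, 31, 17)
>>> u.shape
(3, 13, 17, 31)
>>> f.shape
(29, 5)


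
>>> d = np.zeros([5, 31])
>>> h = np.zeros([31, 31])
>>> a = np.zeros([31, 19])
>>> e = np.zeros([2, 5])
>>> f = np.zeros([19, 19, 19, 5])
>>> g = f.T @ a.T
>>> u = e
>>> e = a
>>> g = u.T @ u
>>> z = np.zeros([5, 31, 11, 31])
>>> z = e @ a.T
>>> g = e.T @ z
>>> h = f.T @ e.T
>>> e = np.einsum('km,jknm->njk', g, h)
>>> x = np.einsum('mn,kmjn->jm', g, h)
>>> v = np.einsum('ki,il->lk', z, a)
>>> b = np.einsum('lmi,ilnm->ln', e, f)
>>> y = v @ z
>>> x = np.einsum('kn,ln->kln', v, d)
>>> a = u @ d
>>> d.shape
(5, 31)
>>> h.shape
(5, 19, 19, 31)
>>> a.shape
(2, 31)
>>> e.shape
(19, 5, 19)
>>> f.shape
(19, 19, 19, 5)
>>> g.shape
(19, 31)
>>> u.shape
(2, 5)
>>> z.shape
(31, 31)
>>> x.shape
(19, 5, 31)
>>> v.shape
(19, 31)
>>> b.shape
(19, 19)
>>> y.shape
(19, 31)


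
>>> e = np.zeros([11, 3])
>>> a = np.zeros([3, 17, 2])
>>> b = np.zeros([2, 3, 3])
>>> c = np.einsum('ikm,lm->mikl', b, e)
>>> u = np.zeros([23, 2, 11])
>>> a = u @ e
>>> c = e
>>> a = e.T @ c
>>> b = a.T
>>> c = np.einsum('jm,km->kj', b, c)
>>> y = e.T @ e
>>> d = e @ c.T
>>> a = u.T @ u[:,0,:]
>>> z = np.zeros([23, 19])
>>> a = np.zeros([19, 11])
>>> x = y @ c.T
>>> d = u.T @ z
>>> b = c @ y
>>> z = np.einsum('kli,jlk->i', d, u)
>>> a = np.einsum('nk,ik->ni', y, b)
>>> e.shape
(11, 3)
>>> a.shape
(3, 11)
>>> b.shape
(11, 3)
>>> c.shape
(11, 3)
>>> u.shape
(23, 2, 11)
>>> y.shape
(3, 3)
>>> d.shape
(11, 2, 19)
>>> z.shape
(19,)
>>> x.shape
(3, 11)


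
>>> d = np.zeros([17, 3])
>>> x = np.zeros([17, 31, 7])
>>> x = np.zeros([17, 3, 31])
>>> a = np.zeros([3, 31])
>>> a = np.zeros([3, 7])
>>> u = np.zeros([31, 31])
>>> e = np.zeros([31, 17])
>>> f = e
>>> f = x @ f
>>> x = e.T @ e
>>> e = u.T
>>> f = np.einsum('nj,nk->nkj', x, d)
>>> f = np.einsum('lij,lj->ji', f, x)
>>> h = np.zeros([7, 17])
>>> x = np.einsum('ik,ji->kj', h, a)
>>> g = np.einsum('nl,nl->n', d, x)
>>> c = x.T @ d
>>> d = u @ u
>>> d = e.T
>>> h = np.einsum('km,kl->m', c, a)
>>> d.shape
(31, 31)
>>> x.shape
(17, 3)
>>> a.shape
(3, 7)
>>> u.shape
(31, 31)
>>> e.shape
(31, 31)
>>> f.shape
(17, 3)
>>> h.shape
(3,)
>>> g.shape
(17,)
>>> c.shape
(3, 3)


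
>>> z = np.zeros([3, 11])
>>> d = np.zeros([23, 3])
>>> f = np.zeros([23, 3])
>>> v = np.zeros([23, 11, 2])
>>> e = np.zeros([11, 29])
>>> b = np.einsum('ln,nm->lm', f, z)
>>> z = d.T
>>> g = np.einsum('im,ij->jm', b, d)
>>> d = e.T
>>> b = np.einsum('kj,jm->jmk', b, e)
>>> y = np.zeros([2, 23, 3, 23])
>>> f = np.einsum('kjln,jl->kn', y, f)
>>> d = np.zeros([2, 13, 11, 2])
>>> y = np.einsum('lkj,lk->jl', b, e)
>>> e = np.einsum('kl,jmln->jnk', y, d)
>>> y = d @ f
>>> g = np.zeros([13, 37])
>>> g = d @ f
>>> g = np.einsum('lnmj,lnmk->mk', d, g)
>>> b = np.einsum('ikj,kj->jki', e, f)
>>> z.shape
(3, 23)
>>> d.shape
(2, 13, 11, 2)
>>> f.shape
(2, 23)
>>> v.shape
(23, 11, 2)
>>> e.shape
(2, 2, 23)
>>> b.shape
(23, 2, 2)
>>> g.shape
(11, 23)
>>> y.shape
(2, 13, 11, 23)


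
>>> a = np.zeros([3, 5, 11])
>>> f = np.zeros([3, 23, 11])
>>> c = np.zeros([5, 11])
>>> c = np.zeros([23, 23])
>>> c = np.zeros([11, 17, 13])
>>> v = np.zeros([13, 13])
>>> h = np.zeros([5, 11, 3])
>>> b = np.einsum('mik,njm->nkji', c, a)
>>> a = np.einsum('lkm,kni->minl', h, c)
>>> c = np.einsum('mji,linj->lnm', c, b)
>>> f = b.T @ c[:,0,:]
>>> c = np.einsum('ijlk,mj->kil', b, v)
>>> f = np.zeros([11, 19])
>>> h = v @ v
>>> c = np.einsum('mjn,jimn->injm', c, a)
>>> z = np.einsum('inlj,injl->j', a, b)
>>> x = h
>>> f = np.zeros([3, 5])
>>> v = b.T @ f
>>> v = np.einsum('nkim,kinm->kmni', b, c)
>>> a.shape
(3, 13, 17, 5)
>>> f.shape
(3, 5)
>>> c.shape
(13, 5, 3, 17)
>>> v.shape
(13, 17, 3, 5)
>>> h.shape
(13, 13)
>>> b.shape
(3, 13, 5, 17)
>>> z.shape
(5,)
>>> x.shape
(13, 13)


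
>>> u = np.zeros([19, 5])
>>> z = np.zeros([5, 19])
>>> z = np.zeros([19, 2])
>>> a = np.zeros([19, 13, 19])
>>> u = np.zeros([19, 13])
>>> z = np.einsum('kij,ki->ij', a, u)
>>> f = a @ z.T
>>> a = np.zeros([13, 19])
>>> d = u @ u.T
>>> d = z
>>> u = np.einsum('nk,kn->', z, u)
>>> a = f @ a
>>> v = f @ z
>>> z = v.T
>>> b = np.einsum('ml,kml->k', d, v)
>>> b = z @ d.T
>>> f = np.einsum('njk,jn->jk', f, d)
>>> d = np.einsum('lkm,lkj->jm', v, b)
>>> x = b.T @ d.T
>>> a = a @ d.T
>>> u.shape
()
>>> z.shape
(19, 13, 19)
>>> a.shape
(19, 13, 13)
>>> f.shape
(13, 13)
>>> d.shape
(13, 19)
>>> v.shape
(19, 13, 19)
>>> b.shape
(19, 13, 13)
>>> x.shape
(13, 13, 13)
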